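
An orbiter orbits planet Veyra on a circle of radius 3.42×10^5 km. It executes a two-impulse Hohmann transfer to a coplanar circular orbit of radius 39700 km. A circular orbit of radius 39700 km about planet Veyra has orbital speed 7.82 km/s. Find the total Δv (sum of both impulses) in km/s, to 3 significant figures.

From the circular-orbit relation v² = μ/r at r = 39700 km: μ = v²r = (7.82)² × 39700 = 2.42775×10^6 km³/s².
The Hohmann ellipse has a_t = (r₁ + r₂)/2 = 1.9085×10^5 km.
Circular speed at r₁: v₁ = √(μ/r₁) = √(2.42775×10^6/3.420×10^5) = 2.664 km/s.
On the transfer ellipse at r₁, vis-viva equation gives v_a = √[μ(2/r₁ − 1/a_t)] = 1.215 km/s.
First burn Δv₁ = |v_a − v₁| = 1.449 km/s.
Circular speed at r₂: v₂ = √(μ/r₂) = 7.8200 km/s.
Transfer-orbit speed at r₂: v_p = √[μ(2/r₂ − 1/a_t)] = 10.468 km/s.
Second burn Δv₂ = |v₂ − v_p| = 2.648 km/s.
Total Δv = Δv₁ + Δv₂ = 4.097 km/s.

Δv = 4.10 km/s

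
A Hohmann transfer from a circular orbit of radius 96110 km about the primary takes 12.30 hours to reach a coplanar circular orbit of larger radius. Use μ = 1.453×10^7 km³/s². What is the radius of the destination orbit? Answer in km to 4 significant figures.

Transfer time t = 12.30 hours = 44280 s, and t = π√(a_t³/μ).
So a_t = (μ t²/π²)^(1/3) = (1.453×10^7 × (44280)² / π²)^(1/3) = 1.42384×10^5 km.
Since a_t = (r₁ + r₂)/2, r₂ = 2a_t − r₁ = 2×1.42384×10^5 − 96110 = 1.88658×10^5 km.

r₂ = 1.887×10^5 km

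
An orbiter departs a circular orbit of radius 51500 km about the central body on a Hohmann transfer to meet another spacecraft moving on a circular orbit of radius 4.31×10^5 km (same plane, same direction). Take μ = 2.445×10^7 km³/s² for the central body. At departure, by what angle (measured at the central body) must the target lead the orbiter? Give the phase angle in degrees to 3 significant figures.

Transfer-ellipse semi-major axis a_t = (r₁ + r₂)/2 = (51500 + 4.310×10^5)/2 = 2.4125×10^5 km.
Transfer time t = π√(a_t³/μ) = 75286 s.
The target's mean motion on its circular orbit is ω₂ = √(μ/r₂³) = 1.7475×10^-5 rad/s.
Angle swept by the target during transfer: ω₂·t = 1.3156 rad = 75.38°.
Arrival is 180° from departure on the ellipse, so φ = 180° − 75.38° = 105°.

φ = 105°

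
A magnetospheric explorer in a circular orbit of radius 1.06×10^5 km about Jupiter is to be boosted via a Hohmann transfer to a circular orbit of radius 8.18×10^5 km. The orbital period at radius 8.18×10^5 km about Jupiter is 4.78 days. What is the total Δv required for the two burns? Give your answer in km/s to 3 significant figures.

From Kepler's third law T² = 4π²r³/μ at r = 8.18×10^5 km, T = 4.78 days = 4.78 × 86400 s = 4.12992×10^5 s: μ = 4π²r³/T² = 1.26688×10^8 km³/s².
The Hohmann ellipse has a_t = (r₁ + r₂)/2 = 4.620×10^5 km.
Circular speed at r₁: v₁ = √(μ/r₁) = √(1.26688×10^8/1.060×10^5) = 34.57 km/s.
On the transfer ellipse at r₁, vis-viva gives v_p = √[μ(2/r₁ − 1/a_t)] = 46.00 km/s.
First burn Δv₁ = |v_p − v₁| = 11.43 km/s.
Circular speed at r₂: v₂ = √(μ/r₂) = 12.445 km/s.
Transfer-orbit speed at r₂: v_a = √[μ(2/r₂ − 1/a_t)] = 5.9611 km/s.
Second burn Δv₂ = |v₂ − v_a| = 6.484 km/s.
Total Δv = Δv₁ + Δv₂ = 17.91 km/s.

Δv = 17.9 km/s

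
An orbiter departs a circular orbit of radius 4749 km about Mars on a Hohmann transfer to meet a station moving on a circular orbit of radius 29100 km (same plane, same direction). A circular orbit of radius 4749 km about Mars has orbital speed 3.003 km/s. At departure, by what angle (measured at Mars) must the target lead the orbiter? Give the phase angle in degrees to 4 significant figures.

From the circular-orbit relation v² = μ/r at r = 4749 km: μ = v²r = (3.003)² × 4749 = 42826.5 km³/s².
The Hohmann ellipse has a_t = (r₁ + r₂)/2 = 16924.5 km.
The half-period of the transfer ellipse is t = π√(a_t³/μ) = 33424.7 s.
Target angular speed ω₂ = √(μ/r₂³) = 4.16886×10^-5 rad/s.
Angle swept by the target during transfer: ω₂·t = 1.3934 rad = 79.84°.
The orbiter traverses 180° on the transfer ellipse, so the target must lead by 180° − 79.84° = 100.2°.

φ = 100.2°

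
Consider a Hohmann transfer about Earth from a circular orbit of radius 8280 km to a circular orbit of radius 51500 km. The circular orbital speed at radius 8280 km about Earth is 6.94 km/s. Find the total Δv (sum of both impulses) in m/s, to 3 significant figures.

From the circular-orbit relation v² = μ/r at r = 8280 km: μ = v²r = (6.94)² × 8280 = 3.98795×10^5 km³/s².
Semi-major axis of the transfer orbit: a_t = (8280 + 51500)/2 = 29890 km.
Circular speed at r₁: v₁ = √(μ/r₁) = √(3.98795×10^5/8280) = 6.940 km/s.
Transfer-orbit speed at r₁ (vis-viva equation): v_p = √[μ(2/r₁ − 1/a_t)] = 9.110 km/s.
First burn Δv₁ = |v_p − v₁| = 2.170 km/s.
Circular speed at r₂: v₂ = √(μ/r₂) = 2.783 km/s.
Transfer-orbit speed at r₂: v_a = √[μ(2/r₂ − 1/a_t)] = 1.465 km/s.
Second burn Δv₂ = |v₂ − v_a| = 1.318 km/s.
Total Δv = Δv₁ + Δv₂ = 3.488 km/s.

Δv = 3490 m/s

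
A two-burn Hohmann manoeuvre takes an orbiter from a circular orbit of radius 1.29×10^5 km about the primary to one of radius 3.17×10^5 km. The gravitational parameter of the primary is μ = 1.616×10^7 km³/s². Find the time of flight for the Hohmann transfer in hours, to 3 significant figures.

Semi-major axis of the transfer orbit: a_t = (1.290×10^5 + 3.170×10^5)/2 = 2.230×10^5 km.
Half the transfer-orbit period gives t = π√(a_t³/μ) = 82300 s.
Converting: 82300 s ÷ 3600 s/hour = 22.9 hours.

t = 22.9 hours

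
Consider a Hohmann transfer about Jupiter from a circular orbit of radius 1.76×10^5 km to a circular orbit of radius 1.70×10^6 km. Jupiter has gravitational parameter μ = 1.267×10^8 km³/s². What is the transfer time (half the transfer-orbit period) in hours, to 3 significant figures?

t = 70.4 hours

Transfer-ellipse semi-major axis a_t = (r₁ + r₂)/2 = (1.760×10^5 + 1.700×10^6)/2 = 9.380×10^5 km.
By Kepler's third law the transfer-orbit period is T = 2π√(a_t³/μ), so t = T/2 = 2.536×10^5 s.
Converting: 2.536×10^5 s ÷ 3600 s/hour = 70.4 hours.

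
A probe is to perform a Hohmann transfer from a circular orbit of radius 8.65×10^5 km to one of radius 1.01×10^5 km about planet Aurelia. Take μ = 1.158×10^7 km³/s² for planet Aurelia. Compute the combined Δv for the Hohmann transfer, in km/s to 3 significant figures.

Δv = 5.61 km/s

Transfer-ellipse semi-major axis a_t = (r₁ + r₂)/2 = (8.650×10^5 + 1.010×10^5)/2 = 4.830×10^5 km.
Circular speed at r₁: v₁ = √(μ/r₁) = √(1.158×10^7/8.650×10^5) = 3.65886 km/s.
On the transfer ellipse at r₁, vis-viva equation gives v_a = √[μ(2/r₁ − 1/a_t)] = 1.67314 km/s.
First burn Δv₁ = |v_a − v₁| = 1.98572 km/s.
At r₂, v₂ = √(μ/r₂) = 10.707636 km/s.
Transfer-orbit speed at r₂: v_p = √[μ(2/r₂ − 1/a_t)] = 14.329402 km/s.
Second burn Δv₂ = |v₂ − v_p| = 3.62177 km/s.
Δv = Δv₁ + Δv₂ = 1.98572 + 3.62177 = 5.607 km/s.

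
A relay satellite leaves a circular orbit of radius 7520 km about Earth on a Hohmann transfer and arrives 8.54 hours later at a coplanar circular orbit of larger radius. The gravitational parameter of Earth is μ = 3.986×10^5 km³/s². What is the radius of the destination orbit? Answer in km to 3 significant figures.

r₂ = 59800 km

Transfer time t = 8.54 hours = 30744 s, and t = π√(a_t³/μ).
So a_t = (μ t²/π²)^(1/3) = (3.986×10^5 × (30744)² / π²)^(1/3) = 33671 km.
Since a_t = (r₁ + r₂)/2, r₂ = 2a_t − r₁ = 2×33671 − 7520 = 59822 km.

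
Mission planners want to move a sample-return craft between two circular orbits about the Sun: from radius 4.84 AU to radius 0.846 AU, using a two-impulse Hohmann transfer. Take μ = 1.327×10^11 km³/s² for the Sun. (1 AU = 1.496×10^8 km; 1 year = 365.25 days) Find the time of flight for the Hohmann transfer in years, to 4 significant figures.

In km: r₁ = 4.84 × 1.496×10^8 = 7.24064×10^8 km; r₂ = 0.846 × 1.496×10^8 = 1.265616×10^8 km.
Transfer-ellipse semi-major axis a_t = (r₁ + r₂)/2 = (7.24064×10^8 + 1.265616×10^8)/2 = 4.253128×10^8 km.
Transfer time t = π√(a_t³/μ) = π√((4.253128×10^8)³ / 1.327×10^11) = 7.564×10^7 s.
Converting: 7.564×10^7 s ÷ 3.15576×10^7 s/year (365.25 × 86400) = 2.397 years.

t = 2.397 years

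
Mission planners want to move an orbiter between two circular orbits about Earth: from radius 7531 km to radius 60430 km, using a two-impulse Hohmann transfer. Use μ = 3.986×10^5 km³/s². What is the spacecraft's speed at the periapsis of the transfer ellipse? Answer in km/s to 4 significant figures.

v = 9.702 km/s

Transfer-ellipse semi-major axis a_t = (r₁ + r₂)/2 = (7531 + 60430)/2 = 33980.5 km.
The periapsis of the transfer ellipse is at r = 7531 km.
From the vis-viva equation, v = √[μ(2/r − 1/a_t)] = 9.702 km/s.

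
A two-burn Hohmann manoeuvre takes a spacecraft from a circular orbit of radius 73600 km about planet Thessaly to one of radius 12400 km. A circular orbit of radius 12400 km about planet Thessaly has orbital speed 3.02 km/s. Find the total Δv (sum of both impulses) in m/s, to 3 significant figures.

From the circular-orbit relation v² = μ/r at r = 12400 km: μ = v²r = (3.02)² × 12400 = 1.13093×10^5 km³/s².
Transfer-ellipse semi-major axis a_t = (r₁ + r₂)/2 = (73600 + 12400)/2 = 43000 km.
Circular speed at r₁: v₁ = √(μ/r₁) = √(1.13093×10^5/73600) = 1.2396 km/s.
On the transfer ellipse at r₁, vis-viva equation gives v_a = √[μ(2/r₁ − 1/a_t)] = 0.66566 km/s.
First burn Δv₁ = |v_a − v₁| = 0.5739 km/s.
Circular speed at r₂: v₂ = √(μ/r₂) = 3.020 km/s.
Transfer-orbit speed at r₂: v_p = √[μ(2/r₂ − 1/a_t)] = 3.951 km/s.
Second burn Δv₂ = |v₂ − v_p| = 0.9310 km/s.
Total Δv = Δv₁ + Δv₂ = 1.505 km/s.

Δv = 1500 m/s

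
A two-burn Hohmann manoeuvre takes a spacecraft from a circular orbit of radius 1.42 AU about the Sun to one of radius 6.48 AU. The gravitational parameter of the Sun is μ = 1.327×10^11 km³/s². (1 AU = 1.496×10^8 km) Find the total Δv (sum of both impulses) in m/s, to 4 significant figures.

Δv = 11700 m/s

In km: r₁ = 1.42 × 1.496×10^8 = 2.12432×10^8 km; r₂ = 6.48 × 1.496×10^8 = 9.69408×10^8 km.
Transfer-ellipse semi-major axis a_t = (r₁ + r₂)/2 = (2.12432×10^8 + 9.69408×10^8)/2 = 5.9092×10^8 km.
Circular speed at r₁: v₁ = √(μ/r₁) = √(1.327×10^11/2.12432×10^8) = 24.993 km/s.
Transfer-orbit speed at r₁ (vis-viva): v_p = √[μ(2/r₁ − 1/a_t)] = 32.012 km/s.
First burn Δv₁ = |v_p − v₁| = 7.019 km/s.
At r₂, v₂ = √(μ/r₂) = 11.70 km/s.
Transfer-orbit speed at r₂: v_a = √[μ(2/r₂ − 1/a_t)] = 7.015 km/s.
Second burn Δv₂ = |v₂ − v_a| = 4.685 km/s.
Total Δv = Δv₁ + Δv₂ = 11.70 km/s.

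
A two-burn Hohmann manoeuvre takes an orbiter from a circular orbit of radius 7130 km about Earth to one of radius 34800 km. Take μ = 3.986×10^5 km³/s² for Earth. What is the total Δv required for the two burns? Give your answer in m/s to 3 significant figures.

Δv = 3570 m/s

Transfer-ellipse semi-major axis a_t = (r₁ + r₂)/2 = (7130 + 34800)/2 = 20965 km.
At r₁ the circular-orbit speed is v₁ = √(μ/r₁) = 7.477 km/s.
On the transfer ellipse at r₁, vis-viva gives v_p = √[μ(2/r₁ − 1/a_t)] = 9.633 km/s.
First burn Δv₁ = |v_p − v₁| = 2.156 km/s.
Circular speed at r₂: v₂ = √(μ/r₂) = 3.3844 km/s.
Transfer-orbit speed at r₂: v_a = √[μ(2/r₂ − 1/a_t)] = 1.9737 km/s.
Second burn Δv₂ = |v₂ − v_a| = 1.411 km/s.
Total Δv = Δv₁ + Δv₂ = 3.567 km/s.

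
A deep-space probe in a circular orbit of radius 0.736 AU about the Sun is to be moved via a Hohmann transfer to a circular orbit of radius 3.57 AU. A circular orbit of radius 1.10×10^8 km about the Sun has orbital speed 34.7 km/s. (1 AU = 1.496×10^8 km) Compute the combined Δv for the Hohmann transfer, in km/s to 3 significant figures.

Δv = 16.5 km/s

From the circular-orbit relation v² = μ/r at r = 1.10×10^8 km: μ = v²r = (34.7)² × 1.10×10^8 = 1.32450×10^11 km³/s².
In km: r₁ = 0.736 × 1.496×10^8 = 1.101056×10^8 km; r₂ = 3.57 × 1.496×10^8 = 5.34072×10^8 km.
Transfer-ellipse semi-major axis a_t = (r₁ + r₂)/2 = (1.101056×10^8 + 5.34072×10^8)/2 = 3.220888×10^8 km.
Circular speed at r₁: v₁ = √(μ/r₁) = √(1.32450×10^11/1.101056×10^8) = 34.683 km/s.
Transfer-orbit speed at r₁ (v² = μ(2/r − 1/a)): v_p = √[μ(2/r₁ − 1/a_t)] = 44.661 km/s.
First burn Δv₁ = |v_p − v₁| = 9.978 km/s.
Circular speed at r₂: v₂ = √(μ/r₂) = 15.7480 km/s.
Transfer-orbit speed at r₂: v_a = √[μ(2/r₂ − 1/a_t)] = 9.20752 km/s.
Second burn Δv₂ = |v₂ − v_a| = 6.540 km/s.
Total Δv = Δv₁ + Δv₂ = 16.52 km/s.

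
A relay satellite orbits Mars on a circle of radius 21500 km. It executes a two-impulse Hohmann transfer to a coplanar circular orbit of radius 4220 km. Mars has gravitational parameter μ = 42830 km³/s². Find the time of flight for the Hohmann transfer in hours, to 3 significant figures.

Semi-major axis of the transfer orbit: a_t = (21500 + 4220)/2 = 12860 km.
Half the transfer-orbit period gives t = π√(a_t³/μ) = 22140 s.
Converting: 22140 s ÷ 3600 s/hour = 6.15 hours.

t = 6.15 hours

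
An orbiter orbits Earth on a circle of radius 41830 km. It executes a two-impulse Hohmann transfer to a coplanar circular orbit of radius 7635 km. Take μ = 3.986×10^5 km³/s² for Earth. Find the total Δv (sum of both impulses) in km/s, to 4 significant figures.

Δv = 3.543 km/s

The Hohmann ellipse has a_t = (r₁ + r₂)/2 = 24732.5 km.
Circular speed at r₁: v₁ = √(μ/r₁) = √(3.986×10^5/41830) = 3.087 km/s.
Transfer-orbit speed at r₁ (vis-viva equation): v_a = √[μ(2/r₁ − 1/a_t)] = 1.715 km/s.
First burn Δv₁ = |v_a − v₁| = 1.372 km/s.
Circular speed at r₂: v₂ = √(μ/r₂) = 7.2254 km/s.
Transfer-orbit speed at r₂: v_p = √[μ(2/r₂ − 1/a_t)] = 9.3967 km/s.
Second burn Δv₂ = |v₂ − v_p| = 2.171 km/s.
Δv = Δv₁ + Δv₂ = 1.372 + 2.171 = 3.543 km/s.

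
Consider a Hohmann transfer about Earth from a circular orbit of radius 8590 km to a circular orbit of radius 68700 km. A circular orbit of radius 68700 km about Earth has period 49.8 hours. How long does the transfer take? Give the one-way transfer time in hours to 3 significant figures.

From Kepler's third law T² = 4π²r³/μ at r = 68700 km, T = 49.8 hours = 49.8 × 3600 s = 1.7928×10^5 s: μ = 4π²r³/T² = 3.98260×10^5 km³/s².
Semi-major axis of the transfer orbit: a_t = (8590 + 68700)/2 = 38645 km.
Half the transfer-orbit period gives t = π√(a_t³/μ) = 37820 s.
Converting: 37820 s ÷ 3600 s/hour = 10.5 hours.

t = 10.5 hours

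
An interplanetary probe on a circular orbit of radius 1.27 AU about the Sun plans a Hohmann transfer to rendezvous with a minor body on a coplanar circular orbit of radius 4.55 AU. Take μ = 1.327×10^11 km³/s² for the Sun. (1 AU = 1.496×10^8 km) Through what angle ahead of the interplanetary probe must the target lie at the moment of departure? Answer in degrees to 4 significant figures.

In km: r₁ = 1.27 × 1.496×10^8 = 1.89992×10^8 km; r₂ = 4.55 × 1.496×10^8 = 6.8068×10^8 km.
Semi-major axis of the transfer orbit: a_t = (1.89992×10^8 + 6.8068×10^8)/2 = 4.35336×10^8 km.
Transfer time t = π√(a_t³/μ) = 7.833×10^7 s.
The target's mean motion on its circular orbit is ω₂ = √(μ/r₂³) = 2.051×10^-8 rad/s.
Angle swept by the target during transfer: ω₂·t = 1.607 rad = 92.07°.
The interplanetary probe traverses 180° on the transfer ellipse, so the target must lead by 180° − 92.07° = 87.93°.

φ = 87.93°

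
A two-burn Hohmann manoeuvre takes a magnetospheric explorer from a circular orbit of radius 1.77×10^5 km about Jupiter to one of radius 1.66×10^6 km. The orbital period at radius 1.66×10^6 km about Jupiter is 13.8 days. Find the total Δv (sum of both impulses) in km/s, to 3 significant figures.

Δv = 14.1 km/s

From Kepler's third law T² = 4π²r³/μ at r = 1.66×10^6 km, T = 13.8 days = 13.8 × 86400 s = 1.19232×10^6 s: μ = 4π²r³/T² = 1.27028×10^8 km³/s².
Transfer-ellipse semi-major axis a_t = (r₁ + r₂)/2 = (1.770×10^5 + 1.660×10^6)/2 = 9.185×10^5 km.
Circular speed at r₁: v₁ = √(μ/r₁) = √(1.27028×10^8/1.770×10^5) = 26.789 km/s.
On the transfer ellipse at r₁, vis-viva equation gives v_p = √[μ(2/r₁ − 1/a_t)] = 36.014 km/s.
First burn Δv₁ = |v_p − v₁| = 9.225 km/s.
Circular speed at r₂: v₂ = √(μ/r₂) = 8.748 km/s.
Transfer-orbit speed at r₂: v_a = √[μ(2/r₂ − 1/a_t)] = 3.840 km/s.
Second burn Δv₂ = |v₂ − v_a| = 4.908 km/s.
Total Δv = Δv₁ + Δv₂ = 14.13 km/s.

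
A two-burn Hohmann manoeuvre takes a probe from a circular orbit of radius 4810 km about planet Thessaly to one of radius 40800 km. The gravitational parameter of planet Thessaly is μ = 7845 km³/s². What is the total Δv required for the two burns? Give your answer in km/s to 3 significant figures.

Semi-major axis of the transfer orbit: a_t = (4810 + 40800)/2 = 22805 km.
Circular speed at r₁: v₁ = √(μ/r₁) = √(7845/4810) = 1.2771 km/s.
Transfer-orbit speed at r₁ (vis-viva equation): v_p = √[μ(2/r₁ − 1/a_t)] = 1.7082 km/s.
First burn Δv₁ = |v_p − v₁| = 0.4311 km/s.
Circular speed at r₂: v₂ = √(μ/r₂) = 0.4385 km/s.
Transfer-orbit speed at r₂: v_a = √[μ(2/r₂ − 1/a_t)] = 0.2014 km/s.
Second burn Δv₂ = |v₂ − v_a| = 0.2371 km/s.
Δv = Δv₁ + Δv₂ = 0.4311 + 0.2371 = 0.6682 km/s.

Δv = 0.668 km/s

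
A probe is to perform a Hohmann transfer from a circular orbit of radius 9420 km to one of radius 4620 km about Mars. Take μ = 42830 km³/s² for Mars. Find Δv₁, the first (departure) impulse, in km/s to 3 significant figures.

Δv₁ = 0.402 km/s

Transfer-ellipse semi-major axis a_t = (r₁ + r₂)/2 = (9420 + 4620)/2 = 7020 km.
Circular speed at r = 9420 km: v_c = √(μ/r) = 2.1323 km/s.
Transfer-orbit speed at the same r (vis-viva, a = a_t): v_t = √[μ(2/r − 1/a_t)] = 1.7298 km/s.
Δv₁ = |v_t − v_c| = |1.7298 − 2.1323| = 0.4025 km/s.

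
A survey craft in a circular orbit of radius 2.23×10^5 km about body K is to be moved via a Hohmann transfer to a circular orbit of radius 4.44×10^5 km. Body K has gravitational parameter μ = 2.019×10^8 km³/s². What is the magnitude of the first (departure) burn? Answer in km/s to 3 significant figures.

Semi-major axis of the transfer orbit: a_t = (2.230×10^5 + 4.440×10^5)/2 = 3.335×10^5 km.
On the circular orbit at r = 2.230×10^5 km, v_c = √(μ/r) = 30.0896 km/s.
Vis-viva on the transfer ellipse at r = 2.230×10^5 km gives v_t = √[μ(2/r − 1/a_t)] = 34.7184 km/s.
Δv₁ = |v_t − v_c| = |34.7184 − 30.0896| = 4.629 km/s.

Δv₁ = 4.63 km/s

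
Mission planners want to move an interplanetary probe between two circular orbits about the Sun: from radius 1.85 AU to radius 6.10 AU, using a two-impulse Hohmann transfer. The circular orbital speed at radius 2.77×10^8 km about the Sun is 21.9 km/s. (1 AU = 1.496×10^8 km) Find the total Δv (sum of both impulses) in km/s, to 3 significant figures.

From the circular-orbit relation v² = μ/r at r = 2.77×10^8 km: μ = v²r = (21.9)² × 2.77×10^8 = 1.32852×10^11 km³/s².
In km: r₁ = 1.85 × 1.496×10^8 = 2.7676×10^8 km; r₂ = 6.10 × 1.496×10^8 = 9.1256×10^8 km.
The Hohmann ellipse has a_t = (r₁ + r₂)/2 = 5.9466×10^8 km.
Circular speed at r₁: v₁ = √(μ/r₁) = √(1.32852×10^11/2.7676×10^8) = 21.909 km/s.
Transfer-orbit speed at r₁ (vis-viva): v_p = √[μ(2/r₁ − 1/a_t)] = 27.141 km/s.
First burn Δv₁ = |v_p − v₁| = 5.232 km/s.
At r₂, v₂ = √(μ/r₂) = 12.0657 km/s.
Transfer-orbit speed at r₂: v_a = √[μ(2/r₂ − 1/a_t)] = 8.23134 km/s.
Second burn Δv₂ = |v₂ − v_a| = 3.834 km/s.
Total Δv = Δv₁ + Δv₂ = 9.066 km/s.

Δv = 9.07 km/s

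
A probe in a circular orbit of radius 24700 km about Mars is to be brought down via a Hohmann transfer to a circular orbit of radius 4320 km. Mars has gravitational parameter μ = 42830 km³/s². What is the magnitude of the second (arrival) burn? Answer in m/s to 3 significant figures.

Δv₂ = 959 m/s

Semi-major axis of the transfer orbit: a_t = (24700 + 4320)/2 = 14510 km.
Circular speed at r = 4320 km: v_c = √(μ/r) = 3.1487064 km/s.
Vis-viva on the transfer ellipse at r = 4320 km gives v_t = √[μ(2/r − 1/a_t)] = 4.1081561 km/s.
Δv₂ = |v_t − v_c| = |4.1081561 − 3.1487064| = 0.9594 km/s.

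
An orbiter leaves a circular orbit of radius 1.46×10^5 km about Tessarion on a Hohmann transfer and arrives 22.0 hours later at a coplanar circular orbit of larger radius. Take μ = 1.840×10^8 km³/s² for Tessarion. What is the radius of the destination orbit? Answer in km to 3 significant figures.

Transfer time t = 22.0 hours = 79200 s, and t = π√(a_t³/μ).
So a_t = (μ t²/π²)^(1/3) = (1.840×10^8 × (79200)² / π²)^(1/3) = 4.8902×10^5 km.
Since a_t = (r₁ + r₂)/2, r₂ = 2a_t − r₁ = 2×4.8902×10^5 − 1.460×10^5 = 8.3204×10^5 km.

r₂ = 8.32×10^5 km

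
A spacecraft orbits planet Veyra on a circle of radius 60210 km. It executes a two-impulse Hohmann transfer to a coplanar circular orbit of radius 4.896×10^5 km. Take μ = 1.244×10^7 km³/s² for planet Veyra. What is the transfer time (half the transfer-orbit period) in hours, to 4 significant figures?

The Hohmann ellipse has a_t = (r₁ + r₂)/2 = 2.74905×10^5 km.
Transfer time t = π√(a_t³/μ) = π√((2.74905×10^5)³ / 1.244×10^7) = 1.2838×10^5 s.
Converting: 1.2838×10^5 s ÷ 3600 s/hour = 35.66 hours.

t = 35.66 hours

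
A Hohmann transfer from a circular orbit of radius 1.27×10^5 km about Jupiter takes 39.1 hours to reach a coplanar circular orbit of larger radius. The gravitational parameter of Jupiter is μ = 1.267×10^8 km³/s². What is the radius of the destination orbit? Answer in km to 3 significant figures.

Transfer time t = 39.1 hours = 1.4076×10^5 s, and t = π√(a_t³/μ).
So a_t = (μ t²/π²)^(1/3) = (1.267×10^8 × (1.4076×10^5)² / π²)^(1/3) = 6.3360×10^5 km.
Since a_t = (r₁ + r₂)/2, r₂ = 2a_t − r₁ = 2×6.3360×10^5 − 1.270×10^5 = 1.1402×10^6 km.

r₂ = 1.14×10^6 km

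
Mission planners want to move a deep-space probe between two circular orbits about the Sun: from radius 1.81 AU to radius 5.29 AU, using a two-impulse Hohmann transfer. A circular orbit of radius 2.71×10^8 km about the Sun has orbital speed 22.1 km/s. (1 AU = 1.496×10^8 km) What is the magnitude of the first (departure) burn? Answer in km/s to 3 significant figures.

Δv₁ = 4.88 km/s

From the circular-orbit relation v² = μ/r at r = 2.71×10^8 km: μ = v²r = (22.1)² × 2.71×10^8 = 1.32359×10^11 km³/s².
In km: r₁ = 1.81 × 1.496×10^8 = 2.70776×10^8 km; r₂ = 5.29 × 1.496×10^8 = 7.91384×10^8 km.
Semi-major axis of the transfer orbit: a_t = (2.70776×10^8 + 7.91384×10^8)/2 = 5.3108×10^8 km.
On the circular orbit at r = 2.70776×10^8 km, v_c = √(μ/r) = 22.11 km/s.
Vis-viva on the transfer ellipse at r = 2.70776×10^8 km gives v_t = √[μ(2/r − 1/a_t)] = 26.99 km/s.
Δv₁ = |v_t − v_c| = |26.99 − 22.11| = 4.880 km/s.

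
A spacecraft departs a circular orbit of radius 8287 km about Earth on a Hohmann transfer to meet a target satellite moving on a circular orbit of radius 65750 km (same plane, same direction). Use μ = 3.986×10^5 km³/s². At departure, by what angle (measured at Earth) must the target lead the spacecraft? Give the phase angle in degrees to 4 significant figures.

φ = 104.0°

Transfer-ellipse semi-major axis a_t = (r₁ + r₂)/2 = (8287 + 65750)/2 = 37018.5 km.
The half-period of the transfer ellipse is t = π√(a_t³/μ) = 35440 s.
The target's mean motion on its circular orbit is ω₂ = √(μ/r₂³) = 3.745×10^-5 rad/s.
Angle swept by the target during transfer: ω₂·t = 1.3272 rad = 76.04°.
The spacecraft traverses 180° on the transfer ellipse, so the target must lead by 180° − 76.04° = 104.0°.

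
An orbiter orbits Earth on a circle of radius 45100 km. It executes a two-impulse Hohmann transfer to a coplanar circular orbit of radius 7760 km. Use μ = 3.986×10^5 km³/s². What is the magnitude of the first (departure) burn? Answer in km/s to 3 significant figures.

The Hohmann ellipse has a_t = (r₁ + r₂)/2 = 26430 km.
On the circular orbit at r = 45100 km, v_c = √(μ/r) = 2.973 km/s.
Transfer-orbit speed at the same r (vis-viva, a = a_t): v_t = √[μ(2/r − 1/a_t)] = 1.611 km/s.
Δv₁ = |v_t − v_c| = |1.611 − 2.973| = 1.362 km/s.

Δv₁ = 1.36 km/s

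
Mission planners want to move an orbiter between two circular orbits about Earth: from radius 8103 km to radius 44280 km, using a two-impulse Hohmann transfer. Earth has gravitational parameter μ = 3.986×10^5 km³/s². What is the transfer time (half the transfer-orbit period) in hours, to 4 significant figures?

The Hohmann ellipse has a_t = (r₁ + r₂)/2 = 26191.5 km.
By Kepler's third law the transfer-orbit period is T = 2π√(a_t³/μ), so t = T/2 = 21092 s.
Converting: 21092 s ÷ 3600 s/hour = 5.859 hours.

t = 5.859 hours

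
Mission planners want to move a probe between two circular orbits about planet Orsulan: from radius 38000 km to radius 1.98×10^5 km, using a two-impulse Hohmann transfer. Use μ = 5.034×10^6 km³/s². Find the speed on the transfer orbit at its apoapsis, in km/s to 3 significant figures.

v = 2.86 km/s

The Hohmann ellipse has a_t = (r₁ + r₂)/2 = 1.180×10^5 km.
The apoapsis of the transfer ellipse is at r = 1.980×10^5 km.
From the vis-viva equation, v = √[μ(2/r − 1/a_t)] = 2.861 km/s.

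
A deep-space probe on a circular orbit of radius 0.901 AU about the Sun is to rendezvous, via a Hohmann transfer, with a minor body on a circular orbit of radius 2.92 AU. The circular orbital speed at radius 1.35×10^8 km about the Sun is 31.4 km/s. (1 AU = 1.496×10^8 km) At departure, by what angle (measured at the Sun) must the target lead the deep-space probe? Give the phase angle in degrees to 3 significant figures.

From the circular-orbit relation v² = μ/r at r = 1.35×10^8 km: μ = v²r = (31.4)² × 1.35×10^8 = 1.33105×10^11 km³/s².
In km: r₁ = 0.901 × 1.496×10^8 = 1.347896×10^8 km; r₂ = 2.92 × 1.496×10^8 = 4.36832×10^8 km.
Semi-major axis of the transfer orbit: a_t = (1.347896×10^8 + 4.36832×10^8)/2 = 2.858108×10^8 km.
The half-period of the transfer ellipse is t = π√(a_t³/μ) = 4.1607×10^7 s.
Target angular speed ω₂ = √(μ/r₂³) = 3.9960×10^-8 rad/s.
Angle swept by the target during transfer: ω₂·t = 1.6626 rad = 95.26°.
Arrival is 180° from departure on the ellipse, so φ = 180° − 95.26° = 84.7°.

φ = 84.7°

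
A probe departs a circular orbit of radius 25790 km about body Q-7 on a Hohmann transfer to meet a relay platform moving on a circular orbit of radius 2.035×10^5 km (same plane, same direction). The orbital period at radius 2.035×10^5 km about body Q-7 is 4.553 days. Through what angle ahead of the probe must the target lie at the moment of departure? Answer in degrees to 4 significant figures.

From Kepler's third law T² = 4π²r³/μ at r = 2.035×10^5 km, T = 4.553 days = 4.553 × 86400 s = 3.933792×10^5 s: μ = 4π²r³/T² = 2.14996×10^6 km³/s².
The Hohmann ellipse has a_t = (r₁ + r₂)/2 = 1.14645×10^5 km.
Transfer time t = π√(a_t³/μ) = 83170 s.
The target's mean motion on its circular orbit is ω₂ = √(μ/r₂³) = 1.5972×10^-5 rad/s.
Angle swept by the target during transfer: ω₂·t = 1.3284 rad = 76.11°.
Arrival is 180° from departure on the ellipse, so φ = 180° − 76.11° = 103.9°.

φ = 103.9°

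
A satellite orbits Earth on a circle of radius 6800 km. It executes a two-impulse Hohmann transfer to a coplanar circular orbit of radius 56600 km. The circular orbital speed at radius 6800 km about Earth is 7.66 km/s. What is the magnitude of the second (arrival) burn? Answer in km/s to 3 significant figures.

Δv₂ = 1.43 km/s

From the circular-orbit relation v² = μ/r at r = 6800 km: μ = v²r = (7.66)² × 6800 = 3.98994×10^5 km³/s².
Semi-major axis of the transfer orbit: a_t = (6800 + 56600)/2 = 31700 km.
Circular speed at r = 56600 km: v_c = √(μ/r) = 2.655 km/s.
Transfer-orbit speed at the same r (vis-viva, a = a_t): v_t = √[μ(2/r − 1/a_t)] = 1.230 km/s.
Δv₂ = |v_t − v_c| = |1.230 − 2.655| = 1.425 km/s.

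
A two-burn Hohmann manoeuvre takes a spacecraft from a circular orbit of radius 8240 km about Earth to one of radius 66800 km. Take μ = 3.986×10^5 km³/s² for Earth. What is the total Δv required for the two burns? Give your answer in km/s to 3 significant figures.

Semi-major axis of the transfer orbit: a_t = (8240 + 66800)/2 = 37520 km.
Circular speed at r₁: v₁ = √(μ/r₁) = √(3.986×10^5/8240) = 6.955 km/s.
On the transfer ellipse at r₁, v² = μ(2/r − 1/a) gives v_p = √[μ(2/r₁ − 1/a_t)] = 9.280 km/s.
First burn Δv₁ = |v_p − v₁| = 2.325 km/s.
At r₂, v₂ = √(μ/r₂) = 2.443 km/s.
Transfer-orbit speed at r₂: v_a = √[μ(2/r₂ − 1/a_t)] = 1.145 km/s.
Second burn Δv₂ = |v₂ − v_a| = 1.298 km/s.
Total Δv = Δv₁ + Δv₂ = 3.623 km/s.

Δv = 3.62 km/s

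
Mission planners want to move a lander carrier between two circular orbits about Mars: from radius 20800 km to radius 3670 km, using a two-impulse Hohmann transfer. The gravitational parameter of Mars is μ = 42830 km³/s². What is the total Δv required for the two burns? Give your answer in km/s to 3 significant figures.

Δv = 1.69 km/s

Semi-major axis of the transfer orbit: a_t = (20800 + 3670)/2 = 12235 km.
At r₁ the circular-orbit speed is v₁ = √(μ/r₁) = 1.435 km/s.
Transfer-orbit speed at r₁ (vis-viva): v_a = √[μ(2/r₁ − 1/a_t)] = 0.7859 km/s.
First burn Δv₁ = |v_a − v₁| = 0.6491 km/s.
Circular speed at r₂: v₂ = √(μ/r₂) = 3.416 km/s.
Transfer-orbit speed at r₂: v_p = √[μ(2/r₂ − 1/a_t)] = 4.454 km/s.
Second burn Δv₂ = |v₂ − v_p| = 1.038 km/s.
Δv = Δv₁ + Δv₂ = 0.6491 + 1.038 = 1.687 km/s.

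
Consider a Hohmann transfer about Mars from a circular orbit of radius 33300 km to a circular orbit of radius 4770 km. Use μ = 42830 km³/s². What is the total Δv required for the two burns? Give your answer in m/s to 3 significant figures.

Δv = 1530 m/s

Semi-major axis of the transfer orbit: a_t = (33300 + 4770)/2 = 19035 km.
Circular speed at r₁: v₁ = √(μ/r₁) = √(42830/33300) = 1.1341 km/s.
On the transfer ellipse at r₁, v² = μ(2/r − 1/a) gives v_a = √[μ(2/r₁ − 1/a_t)] = 0.56772 km/s.
First burn Δv₁ = |v_a − v₁| = 0.5664 km/s.
Circular speed at r₂: v₂ = √(μ/r₂) = 2.9965 km/s.
Transfer-orbit speed at r₂: v_p = √[μ(2/r₂ − 1/a_t)] = 3.9633 km/s.
Second burn Δv₂ = |v₂ − v_p| = 0.9668 km/s.
Δv = Δv₁ + Δv₂ = 0.5664 + 0.9668 = 1.533 km/s.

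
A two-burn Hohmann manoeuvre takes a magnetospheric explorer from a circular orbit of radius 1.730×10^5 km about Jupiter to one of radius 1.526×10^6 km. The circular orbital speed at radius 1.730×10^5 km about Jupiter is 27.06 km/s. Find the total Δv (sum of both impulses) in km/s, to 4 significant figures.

Δv = 14.21 km/s

From the circular-orbit relation v² = μ/r at r = 1.730×10^5 km: μ = v²r = (27.06)² × 1.730×10^5 = 1.26678×10^8 km³/s².
Semi-major axis of the transfer orbit: a_t = (1.730×10^5 + 1.526×10^6)/2 = 8.495×10^5 km.
At r₁ the circular-orbit speed is v₁ = √(μ/r₁) = 27.060 km/s.
Transfer-orbit speed at r₁ (vis-viva equation): v_p = √[μ(2/r₁ − 1/a_t)] = 36.268 km/s.
First burn Δv₁ = |v_p − v₁| = 9.208 km/s.
Circular speed at r₂: v₂ = √(μ/r₂) = 9.1112 km/s.
Transfer-orbit speed at r₂: v_a = √[μ(2/r₂ − 1/a_t)] = 4.1116 km/s.
Second burn Δv₂ = |v₂ − v_a| = 5.000 km/s.
Δv = Δv₁ + Δv₂ = 9.208 + 5.000 = 14.21 km/s.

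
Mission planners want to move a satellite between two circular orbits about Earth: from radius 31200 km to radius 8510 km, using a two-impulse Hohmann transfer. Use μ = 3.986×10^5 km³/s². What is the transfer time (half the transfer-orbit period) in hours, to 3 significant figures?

t = 3.87 hours

The Hohmann ellipse has a_t = (r₁ + r₂)/2 = 19855 km.
Transfer time t = π√(a_t³/μ) = π√((19855)³ / 3.986×10^5) = 13920 s.
Converting: 13920 s ÷ 3600 s/hour = 3.87 hours.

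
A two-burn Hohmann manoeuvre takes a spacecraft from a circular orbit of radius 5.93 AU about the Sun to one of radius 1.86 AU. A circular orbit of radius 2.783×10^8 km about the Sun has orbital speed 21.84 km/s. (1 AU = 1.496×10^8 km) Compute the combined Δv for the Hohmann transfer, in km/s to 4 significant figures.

From the circular-orbit relation v² = μ/r at r = 2.783×10^8 km: μ = v²r = (21.84)² × 2.783×10^8 = 1.32745×10^11 km³/s².
In km: r₁ = 5.93 × 1.496×10^8 = 8.87128×10^8 km; r₂ = 1.86 × 1.496×10^8 = 2.78256×10^8 km.
The Hohmann ellipse has a_t = (r₁ + r₂)/2 = 5.82692×10^8 km.
At r₁ the circular-orbit speed is v₁ = √(μ/r₁) = 12.23252 km/s.
Transfer-orbit speed at r₁ (vis-viva): v_a = √[μ(2/r₁ − 1/a_t)] = 8.453155 km/s.
First burn Δv₁ = |v_a − v₁| = 3.7794 km/s.
Circular speed at r₂: v₂ = √(μ/r₂) = 21.8417 km/s.
Transfer-orbit speed at r₂: v_p = √[μ(2/r₂ − 1/a_t)] = 26.9501 km/s.
Second burn Δv₂ = |v₂ − v_p| = 5.1084 km/s.
Total Δv = Δv₁ + Δv₂ = 8.888 km/s.

Δv = 8.888 km/s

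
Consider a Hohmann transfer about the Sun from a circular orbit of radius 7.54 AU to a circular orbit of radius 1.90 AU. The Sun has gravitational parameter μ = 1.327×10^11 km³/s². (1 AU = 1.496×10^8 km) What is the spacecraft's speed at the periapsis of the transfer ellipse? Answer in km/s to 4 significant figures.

v = 27.31 km/s

In km: r₁ = 7.54 × 1.496×10^8 = 1.127984×10^9 km; r₂ = 1.90 × 1.496×10^8 = 2.8424×10^8 km.
The Hohmann ellipse has a_t = (r₁ + r₂)/2 = 7.06112×10^8 km.
At periapsis, r = 2.8424×10^8 km.
From the vis-viva equation, v = √[μ(2/r − 1/a_t)] = 27.31 km/s.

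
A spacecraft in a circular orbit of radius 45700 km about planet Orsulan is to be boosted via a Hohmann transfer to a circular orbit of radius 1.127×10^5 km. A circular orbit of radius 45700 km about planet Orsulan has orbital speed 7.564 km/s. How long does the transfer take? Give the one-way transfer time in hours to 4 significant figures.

t = 12.03 hours

From the circular-orbit relation v² = μ/r at r = 45700 km: μ = v²r = (7.564)² × 45700 = 2.61468×10^6 km³/s².
Transfer-ellipse semi-major axis a_t = (r₁ + r₂)/2 = (45700 + 1.127×10^5)/2 = 79200 km.
Half the transfer-orbit period gives t = π√(a_t³/μ) = 43300 s.
Converting: 43300 s ÷ 3600 s/hour = 12.03 hours.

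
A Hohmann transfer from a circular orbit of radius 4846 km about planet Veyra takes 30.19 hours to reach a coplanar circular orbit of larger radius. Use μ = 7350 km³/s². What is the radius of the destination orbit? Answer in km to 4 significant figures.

r₂ = 36440 km

Transfer time t = 30.19 hours = 1.08684×10^5 s, and t = π√(a_t³/μ).
So a_t = (μ t²/π²)^(1/3) = (7350 × (1.08684×10^5)² / π²)^(1/3) = 20643 km.
Since a_t = (r₁ + r₂)/2, r₂ = 2a_t − r₁ = 2×20643 − 4846 = 36440 km.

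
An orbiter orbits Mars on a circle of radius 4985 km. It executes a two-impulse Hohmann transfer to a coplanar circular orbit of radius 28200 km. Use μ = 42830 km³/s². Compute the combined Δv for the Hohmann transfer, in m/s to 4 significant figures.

Semi-major axis of the transfer orbit: a_t = (4985 + 28200)/2 = 16592.5 km.
Circular speed at r₁: v₁ = √(μ/r₁) = √(42830/4985) = 2.9312 km/s.
On the transfer ellipse at r₁, v² = μ(2/r − 1/a) gives v_p = √[μ(2/r₁ − 1/a_t)] = 3.8213 km/s.
First burn Δv₁ = |v_p − v₁| = 0.8901 km/s.
At r₂, v₂ = √(μ/r₂) = 1.2324 km/s.
Transfer-orbit speed at r₂: v_a = √[μ(2/r₂ − 1/a_t)] = 0.67550 km/s.
Second burn Δv₂ = |v₂ − v_a| = 0.5569 km/s.
Total Δv = Δv₁ + Δv₂ = 1.447 km/s.

Δv = 1447 m/s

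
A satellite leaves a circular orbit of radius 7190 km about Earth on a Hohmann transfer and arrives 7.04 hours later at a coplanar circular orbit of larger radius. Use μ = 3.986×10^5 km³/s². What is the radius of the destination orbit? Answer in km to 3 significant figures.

r₂ = 52000 km

Transfer time t = 7.04 hours = 25344 s, and t = π√(a_t³/μ).
So a_t = (μ t²/π²)^(1/3) = (3.986×10^5 × (25344)² / π²)^(1/3) = 29603 km.
Since a_t = (r₁ + r₂)/2, r₂ = 2a_t − r₁ = 2×29603 − 7190 = 52016 km.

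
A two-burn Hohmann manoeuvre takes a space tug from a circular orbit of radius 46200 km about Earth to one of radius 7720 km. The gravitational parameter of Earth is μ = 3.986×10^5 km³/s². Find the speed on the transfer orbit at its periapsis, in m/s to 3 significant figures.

Semi-major axis of the transfer orbit: a_t = (46200 + 7720)/2 = 26960 km.
The periapsis of the transfer ellipse is at r = 7720 km.
From the vis-viva equation, v = √[μ(2/r − 1/a_t)] = 9.406 km/s.

v = 9410 m/s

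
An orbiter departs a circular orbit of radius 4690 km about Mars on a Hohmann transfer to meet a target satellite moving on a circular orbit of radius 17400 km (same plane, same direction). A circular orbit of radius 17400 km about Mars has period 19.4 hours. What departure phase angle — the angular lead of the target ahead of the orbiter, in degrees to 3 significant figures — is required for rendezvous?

φ = 89.0°

From Kepler's third law T² = 4π²r³/μ at r = 17400 km, T = 19.4 hours = 19.4 × 3600 s = 69840 s: μ = 4π²r³/T² = 42638.2 km³/s².
Transfer-ellipse semi-major axis a_t = (r₁ + r₂)/2 = (4690 + 17400)/2 = 11045 km.
Transfer time t = π√(a_t³/μ) = 17660 s.
Target angular speed ω₂ = √(μ/r₂³) = 8.9965×10^-5 rad/s.
Angle swept by the target during transfer: ω₂·t = 1.5888 rad = 91.03°.
Arrival is 180° from departure on the ellipse, so φ = 180° − 91.03° = 89.0°.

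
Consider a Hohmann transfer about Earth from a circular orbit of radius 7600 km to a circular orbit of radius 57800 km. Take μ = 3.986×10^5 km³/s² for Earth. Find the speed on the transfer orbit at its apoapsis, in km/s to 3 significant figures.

v = 1.27 km/s

The Hohmann ellipse has a_t = (r₁ + r₂)/2 = 32700 km.
At apoapsis, r = 57800 km.
From the vis-viva equation, v = √[μ(2/r − 1/a_t)] = 1.266 km/s.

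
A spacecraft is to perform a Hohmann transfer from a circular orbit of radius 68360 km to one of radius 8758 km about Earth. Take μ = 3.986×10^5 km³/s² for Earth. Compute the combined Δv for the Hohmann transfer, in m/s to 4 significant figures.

Δv = 3500 m/s

Transfer-ellipse semi-major axis a_t = (r₁ + r₂)/2 = (68360 + 8758)/2 = 38559 km.
Circular speed at r₁: v₁ = √(μ/r₁) = √(3.986×10^5/68360) = 2.415 km/s.
On the transfer ellipse at r₁, v² = μ(2/r − 1/a) gives v_a = √[μ(2/r₁ − 1/a_t)] = 1.151 km/s.
First burn Δv₁ = |v_a − v₁| = 1.264 km/s.
At r₂, v₂ = √(μ/r₂) = 6.7463 km/s.
Transfer-orbit speed at r₂: v_p = √[μ(2/r₂ − 1/a_t)] = 8.9826 km/s.
Second burn Δv₂ = |v₂ − v_p| = 2.236 km/s.
Total Δv = Δv₁ + Δv₂ = 3.500 km/s.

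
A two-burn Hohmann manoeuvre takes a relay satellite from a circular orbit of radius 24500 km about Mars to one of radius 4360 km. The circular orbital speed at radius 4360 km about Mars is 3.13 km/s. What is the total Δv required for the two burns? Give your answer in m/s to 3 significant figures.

Δv = 1540 m/s

From the circular-orbit relation v² = μ/r at r = 4360 km: μ = v²r = (3.13)² × 4360 = 42714.5 km³/s².
Transfer-ellipse semi-major axis a_t = (r₁ + r₂)/2 = (24500 + 4360)/2 = 14430 km.
At r₁ the circular-orbit speed is v₁ = √(μ/r₁) = 1.3204 km/s.
Transfer-orbit speed at r₁ (vis-viva): v_a = √[μ(2/r₁ − 1/a_t)] = 0.72580 km/s.
First burn Δv₁ = |v_a − v₁| = 0.5946 km/s.
Circular speed at r₂: v₂ = √(μ/r₂) = 3.1300 km/s.
Transfer-orbit speed at r₂: v_p = √[μ(2/r₂ − 1/a_t)] = 4.0784 km/s.
Second burn Δv₂ = |v₂ − v_p| = 0.9484 km/s.
Δv = Δv₁ + Δv₂ = 0.5946 + 0.9484 = 1.543 km/s.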